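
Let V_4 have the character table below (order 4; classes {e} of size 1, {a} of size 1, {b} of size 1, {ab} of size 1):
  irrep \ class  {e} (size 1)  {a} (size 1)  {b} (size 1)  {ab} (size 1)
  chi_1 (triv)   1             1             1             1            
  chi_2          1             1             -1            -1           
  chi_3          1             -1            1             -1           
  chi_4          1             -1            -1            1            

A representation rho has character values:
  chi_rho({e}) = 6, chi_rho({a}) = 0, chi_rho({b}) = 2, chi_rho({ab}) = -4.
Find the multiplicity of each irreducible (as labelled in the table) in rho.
Multiplicities: chi_1: 1, chi_2: 2, chi_3: 3, chi_4: 0.

Why: Use <chi_rho, chi> = (1/|G|) sum_C |C| * chi_rho(C) * conj(chi(C)) with |G| = 4 for each irreducible chi in the table:
  <chi_rho, chi_1> = (1/4)[1*(6)*conj(1) + 1*(0)*conj(1) + 1*(2)*conj(1) + 1*(-4)*conj(1)]
      = (1/4)[(6) + (0) + (2) + (-4)] = 4/4 = 1
  <chi_rho, chi_2> = (1/4)[1*(6)*conj(1) + 1*(0)*conj(1) + 1*(2)*conj(-1) + 1*(-4)*conj(-1)]
      = (1/4)[(6) + (0) + (-2) + (4)] = 8/4 = 2
  <chi_rho, chi_3> = (1/4)[1*(6)*conj(1) + 1*(0)*conj(-1) + 1*(2)*conj(1) + 1*(-4)*conj(-1)]
      = (1/4)[(6) + (0) + (2) + (4)] = 12/4 = 3
  <chi_rho, chi_4> = (1/4)[1*(6)*conj(1) + 1*(0)*conj(-1) + 1*(2)*conj(-1) + 1*(-4)*conj(1)]
      = (1/4)[(6) + (0) + (-2) + (-4)] = 0/4 = 0
Dimension check: dim(rho) = sum (mult * dim) = 1*1 + 2*1 + 3*1 + 0*1 = 6 = chi_rho(e) = 6.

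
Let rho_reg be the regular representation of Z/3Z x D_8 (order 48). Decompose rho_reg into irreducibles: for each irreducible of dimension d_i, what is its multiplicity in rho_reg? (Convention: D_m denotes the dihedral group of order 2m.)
Each irreducible V_i of dimension d_i appears with multiplicity d_i, i.e. rho_reg = (direct sum over all irreducibles V_i) d_i V_i. The irreducible dimensions for Z/3Z x D_8 are 1, 1, 1, 1, 1, 1, 1, 1, 1, 1, 1, 1, 2, 2, 2, 2, 2, 2, 2, 2, 2: 12 irreducibles of dimension 1, each with multiplicity 1; 9 irreducibles of dimension 2, each with multiplicity 2. Total dimension 12*1*1 + 9*2*2 = 48 = |G|.

Derivation: General theorem: in the regular representation of a finite group G, each irreducible appears with multiplicity equal to its dimension. Check: dim(rho_reg) = sum d_i^2 = 1 + 1 + 1 + 1 + 1 + 1 + 1 + 1 + 1 + 1 + 1 + 1 + 4 + 4 + 4 + 4 + 4 + 4 + 4 + 4 + 4 = 48 = |G|.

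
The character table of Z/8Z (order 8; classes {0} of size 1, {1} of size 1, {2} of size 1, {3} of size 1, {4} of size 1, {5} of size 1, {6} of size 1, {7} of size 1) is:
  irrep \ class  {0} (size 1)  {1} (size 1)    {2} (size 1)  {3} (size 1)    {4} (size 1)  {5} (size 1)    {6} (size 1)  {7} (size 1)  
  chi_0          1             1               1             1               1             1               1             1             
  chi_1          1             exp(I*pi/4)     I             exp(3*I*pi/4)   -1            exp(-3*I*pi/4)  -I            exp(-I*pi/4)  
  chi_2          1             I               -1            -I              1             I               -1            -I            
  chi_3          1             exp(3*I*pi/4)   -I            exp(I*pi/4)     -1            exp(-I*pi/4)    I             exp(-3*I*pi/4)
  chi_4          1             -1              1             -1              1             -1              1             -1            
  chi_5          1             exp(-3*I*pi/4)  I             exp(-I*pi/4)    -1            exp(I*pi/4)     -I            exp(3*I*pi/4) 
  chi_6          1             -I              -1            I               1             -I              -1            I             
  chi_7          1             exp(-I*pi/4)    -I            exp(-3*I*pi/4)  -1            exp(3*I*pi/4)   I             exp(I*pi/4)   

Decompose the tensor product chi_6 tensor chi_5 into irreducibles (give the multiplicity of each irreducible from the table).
chi_6 tensor chi_5 = chi_3 (all other irreducibles have multiplicity 0).

Solution. The character of a tensor product is the pointwise product (chi_6 * chi_5)(C) = chi_6(C) * chi_5(C):
  {0}: (1)*(1), {1}: (-I)*(exp(-3*I*pi/4)), {2}: (-1)*(I), {3}: (I)*(exp(-I*pi/4)), {4}: (1)*(-1), {5}: (-I)*(exp(I*pi/4)), {6}: (-1)*(-I), {7}: (I)*(exp(3*I*pi/4))
so (chi_6 * chi_5) takes values
  {0} -> 1, {1} -> -exp(-I*pi/4), {2} -> -I, {3} -> exp(I*pi/4), {4} -> -1, {5} -> -exp(3*I*pi/4), {6} -> I, {7} -> exp(-3*I*pi/4).
Now take the inner product of this character with each irreducible chi from the table, <chi_6*chi_5, chi> = (1/8) sum_C |C| (chi_6*chi_5)(C) conj(chi(C)):
  <chi_6*chi_5, chi_0> = (1/8)[1*(1)*conj(1) + 1*(-exp(-I*pi/4))*conj(1) + 1*(-I)*conj(1) + 1*(exp(I*pi/4))*conj(1) + 1*(-1)*conj(1) + 1*(-exp(3*I*pi/4))*conj(1) + 1*(I)*conj(1) + 1*(exp(-3*I*pi/4))*conj(1)]
      = (1/8)[(1) + (-exp(-I*pi/4)) + (-I) + (exp(I*pi/4)) + (-1) + (-exp(3*I*pi/4)) + (I) + (exp(-3*I*pi/4))] = 0/8 = 0
  <chi_6*chi_5, chi_1> = (1/8)[1*(1)*conj(1) + 1*(-exp(-I*pi/4))*conj(exp(I*pi/4)) + 1*(-I)*conj(I) + 1*(exp(I*pi/4))*conj(exp(3*I*pi/4)) + 1*(-1)*conj(-1) + 1*(-exp(3*I*pi/4))*conj(exp(-3*I*pi/4)) + 1*(I)*conj(-I) + 1*(exp(-3*I*pi/4))*conj(exp(-I*pi/4))]
      = (1/8)[(1) + (I) + (-1) + (-I) + (1) + (I) + (-1) + (-I)] = 0/8 = 0
  <chi_6*chi_5, chi_2> = (1/8)[1*(1)*conj(1) + 1*(-exp(-I*pi/4))*conj(I) + 1*(-I)*conj(-1) + 1*(exp(I*pi/4))*conj(-I) + 1*(-1)*conj(1) + 1*(-exp(3*I*pi/4))*conj(I) + 1*(I)*conj(-1) + 1*(exp(-3*I*pi/4))*conj(-I)]
      = (1/8)[(1) + (exp(I*pi/4)) + (I) + (exp(3*I*pi/4)) + (-1) + (exp(-3*I*pi/4)) + (-I) + (exp(-I*pi/4))] = 0/8 = 0
  <chi_6*chi_5, chi_3> = (1/8)[1*(1)*conj(1) + 1*(-exp(-I*pi/4))*conj(exp(3*I*pi/4)) + 1*(-I)*conj(-I) + 1*(exp(I*pi/4))*conj(exp(I*pi/4)) + 1*(-1)*conj(-1) + 1*(-exp(3*I*pi/4))*conj(exp(-I*pi/4)) + 1*(I)*conj(I) + 1*(exp(-3*I*pi/4))*conj(exp(-3*I*pi/4))]
      = (1/8)[(1) + (1) + (1) + (1) + (1) + (1) + (1) + (1)] = 8/8 = 1
  <chi_6*chi_5, chi_4> = (1/8)[1*(1)*conj(1) + 1*(-exp(-I*pi/4))*conj(-1) + 1*(-I)*conj(1) + 1*(exp(I*pi/4))*conj(-1) + 1*(-1)*conj(1) + 1*(-exp(3*I*pi/4))*conj(-1) + 1*(I)*conj(1) + 1*(exp(-3*I*pi/4))*conj(-1)]
      = (1/8)[(1) + (exp(-I*pi/4)) + (-I) + (-exp(I*pi/4)) + (-1) + (exp(3*I*pi/4)) + (I) + (-exp(-3*I*pi/4))] = 0/8 = 0
  <chi_6*chi_5, chi_5> = (1/8)[1*(1)*conj(1) + 1*(-exp(-I*pi/4))*conj(exp(-3*I*pi/4)) + 1*(-I)*conj(I) + 1*(exp(I*pi/4))*conj(exp(-I*pi/4)) + 1*(-1)*conj(-1) + 1*(-exp(3*I*pi/4))*conj(exp(I*pi/4)) + 1*(I)*conj(-I) + 1*(exp(-3*I*pi/4))*conj(exp(3*I*pi/4))]
      = (1/8)[(1) + (-I) + (-1) + (I) + (1) + (-I) + (-1) + (I)] = 0/8 = 0
  <chi_6*chi_5, chi_6> = (1/8)[1*(1)*conj(1) + 1*(-exp(-I*pi/4))*conj(-I) + 1*(-I)*conj(-1) + 1*(exp(I*pi/4))*conj(I) + 1*(-1)*conj(1) + 1*(-exp(3*I*pi/4))*conj(-I) + 1*(I)*conj(-1) + 1*(exp(-3*I*pi/4))*conj(I)]
      = (1/8)[(1) + (-exp(I*pi/4)) + (I) + (-exp(3*I*pi/4)) + (-1) + (-exp(-3*I*pi/4)) + (-I) + (-exp(-I*pi/4))] = 0/8 = 0
  <chi_6*chi_5, chi_7> = (1/8)[1*(1)*conj(1) + 1*(-exp(-I*pi/4))*conj(exp(-I*pi/4)) + 1*(-I)*conj(-I) + 1*(exp(I*pi/4))*conj(exp(-3*I*pi/4)) + 1*(-1)*conj(-1) + 1*(-exp(3*I*pi/4))*conj(exp(3*I*pi/4)) + 1*(I)*conj(I) + 1*(exp(-3*I*pi/4))*conj(exp(I*pi/4))]
      = (1/8)[(1) + (-1) + (1) + (-1) + (1) + (-1) + (1) + (-1)] = 0/8 = 0
(Exp terms are combined using exp(i*s)*conj(exp(i*t)) = exp(i*(s-t)), and sums of them are collapsed using the identity that for every m > 1 the m distinct m-th roots of unity sum to 0, e.g. 1 + exp(2*I*pi/3) + exp(-2*I*pi/3) = 0.)
Hence the multiplicities are chi_3: 1. Dimension check: dim(chi_6)*dim(chi_5) = 1*1 = 1 and sum (mult * dim) = 1*1 = 1.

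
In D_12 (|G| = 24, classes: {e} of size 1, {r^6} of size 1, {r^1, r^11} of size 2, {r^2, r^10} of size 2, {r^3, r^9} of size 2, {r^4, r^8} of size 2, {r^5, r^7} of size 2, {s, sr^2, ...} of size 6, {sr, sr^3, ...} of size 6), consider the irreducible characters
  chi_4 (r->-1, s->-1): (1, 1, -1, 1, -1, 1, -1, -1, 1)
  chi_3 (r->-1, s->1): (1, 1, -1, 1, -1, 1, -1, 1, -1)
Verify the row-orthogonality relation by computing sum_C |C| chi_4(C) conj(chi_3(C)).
Sum = 0; so <chi_4, chi_3> = 0 (distinct irreducibles are orthogonal).

Proof sketch: Compute term by term over conjugacy classes (|C| * chi_4(C) * conj(chi_3(C))):
  1*(1)*conj(1) + 1*(1)*conj(1) + 2*(-1)*conj(-1) + 2*(1)*conj(1) + 2*(-1)*conj(-1) + 2*(1)*conj(1) + 2*(-1)*conj(-1) + 6*(-1)*conj(1) + 6*(1)*conj(-1)
  = (1) + (1) + (2) + (2) + (2) + (2) + (2) + (-6) + (-6)
  = 0.
Dividing by |G| = 24 gives 0/24 = 0, matching the row-orthogonality relation <chi_4, chi_3> = [chi_4 = chi_3].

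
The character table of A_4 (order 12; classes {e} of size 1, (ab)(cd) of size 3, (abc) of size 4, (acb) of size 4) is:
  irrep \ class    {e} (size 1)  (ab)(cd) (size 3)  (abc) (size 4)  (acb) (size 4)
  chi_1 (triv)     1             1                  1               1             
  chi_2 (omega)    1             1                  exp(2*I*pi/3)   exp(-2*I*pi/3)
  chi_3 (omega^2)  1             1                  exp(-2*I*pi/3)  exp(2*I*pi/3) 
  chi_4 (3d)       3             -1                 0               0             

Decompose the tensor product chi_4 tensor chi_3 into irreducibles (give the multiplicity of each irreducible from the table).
chi_4 tensor chi_3 = chi_4 (all other irreducibles have multiplicity 0).

Derivation: The character of a tensor product is the pointwise product (chi_4 * chi_3)(C) = chi_4(C) * chi_3(C):
  {e}: (3)*(1), (ab)(cd): (-1)*(1), (abc): (0)*(exp(-2*I*pi/3)), (acb): (0)*(exp(2*I*pi/3))
so (chi_4 * chi_3) takes values
  {e} -> 3, (ab)(cd) -> -1, (abc) -> 0, (acb) -> 0.
Now take the inner product of this character with each irreducible chi from the table, <chi_4*chi_3, chi> = (1/12) sum_C |C| (chi_4*chi_3)(C) conj(chi(C)):
  <chi_4*chi_3, chi_1> = (1/12)[1*(3)*conj(1) + 3*(-1)*conj(1) + 4*(0)*conj(1) + 4*(0)*conj(1)]
      = (1/12)[(3) + (-3) + (0) + (0)] = 0/12 = 0
  <chi_4*chi_3, chi_2> = (1/12)[1*(3)*conj(1) + 3*(-1)*conj(1) + 4*(0)*conj(exp(2*I*pi/3)) + 4*(0)*conj(exp(-2*I*pi/3))]
      = (1/12)[(3) + (-3) + (0) + (0)] = 0/12 = 0
  <chi_4*chi_3, chi_3> = (1/12)[1*(3)*conj(1) + 3*(-1)*conj(1) + 4*(0)*conj(exp(-2*I*pi/3)) + 4*(0)*conj(exp(2*I*pi/3))]
      = (1/12)[(3) + (-3) + (0) + (0)] = 0/12 = 0
  <chi_4*chi_3, chi_4> = (1/12)[1*(3)*conj(3) + 3*(-1)*conj(-1) + 4*(0)*conj(0) + 4*(0)*conj(0)]
      = (1/12)[(9) + (3) + (0) + (0)] = 12/12 = 1
(Exp terms are combined using exp(i*s)*conj(exp(i*t)) = exp(i*(s-t)), and sums of them are collapsed using the identity that for every m > 1 the m distinct m-th roots of unity sum to 0, e.g. 1 + exp(2*I*pi/3) + exp(-2*I*pi/3) = 0.)
Hence the multiplicities are chi_4: 1. Dimension check: dim(chi_4)*dim(chi_3) = 3*1 = 3 and sum (mult * dim) = 1*3 = 3.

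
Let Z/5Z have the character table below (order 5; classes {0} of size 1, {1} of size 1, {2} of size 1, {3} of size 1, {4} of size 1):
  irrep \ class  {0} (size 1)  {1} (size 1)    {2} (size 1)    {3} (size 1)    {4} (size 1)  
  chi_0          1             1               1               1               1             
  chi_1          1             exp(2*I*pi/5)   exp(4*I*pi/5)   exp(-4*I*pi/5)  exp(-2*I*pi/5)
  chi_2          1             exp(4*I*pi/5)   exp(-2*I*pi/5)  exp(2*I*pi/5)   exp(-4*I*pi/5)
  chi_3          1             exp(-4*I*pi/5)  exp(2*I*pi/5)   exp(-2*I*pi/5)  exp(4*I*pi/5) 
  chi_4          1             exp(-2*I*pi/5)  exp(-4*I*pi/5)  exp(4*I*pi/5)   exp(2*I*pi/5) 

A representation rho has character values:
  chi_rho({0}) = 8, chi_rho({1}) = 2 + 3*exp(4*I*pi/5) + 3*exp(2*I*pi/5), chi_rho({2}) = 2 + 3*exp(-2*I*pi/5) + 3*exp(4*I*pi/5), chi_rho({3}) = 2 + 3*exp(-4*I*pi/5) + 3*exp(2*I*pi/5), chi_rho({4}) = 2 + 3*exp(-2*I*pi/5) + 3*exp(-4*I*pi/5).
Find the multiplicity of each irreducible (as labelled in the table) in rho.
Multiplicities: chi_0: 2, chi_1: 3, chi_2: 3, chi_3: 0, chi_4: 0.

Argument: Use <chi_rho, chi> = (1/|G|) sum_C |C| * chi_rho(C) * conj(chi(C)) with |G| = 5 for each irreducible chi in the table:
  <chi_rho, chi_0> = (1/5)[1*(8)*conj(1) + 1*(2 + 3*exp(4*I*pi/5) + 3*exp(2*I*pi/5))*conj(1) + 1*(2 + 3*exp(-2*I*pi/5) + 3*exp(4*I*pi/5))*conj(1) + 1*(2 + 3*exp(-4*I*pi/5) + 3*exp(2*I*pi/5))*conj(1) + 1*(2 + 3*exp(-2*I*pi/5) + 3*exp(-4*I*pi/5))*conj(1)]
      = (1/5)[(8) + (2 + 3*exp(4*I*pi/5) + 3*exp(2*I*pi/5)) + (2 + 3*exp(-2*I*pi/5) + 3*exp(4*I*pi/5)) + (2 + 3*exp(-4*I*pi/5) + 3*exp(2*I*pi/5)) + (2 + 3*exp(-2*I*pi/5) + 3*exp(-4*I*pi/5))] = 10/5 = 2
  <chi_rho, chi_1> = (1/5)[1*(8)*conj(1) + 1*(2 + 3*exp(4*I*pi/5) + 3*exp(2*I*pi/5))*conj(exp(2*I*pi/5)) + 1*(2 + 3*exp(-2*I*pi/5) + 3*exp(4*I*pi/5))*conj(exp(4*I*pi/5)) + 1*(2 + 3*exp(-4*I*pi/5) + 3*exp(2*I*pi/5))*conj(exp(-4*I*pi/5)) + 1*(2 + 3*exp(-2*I*pi/5) + 3*exp(-4*I*pi/5))*conj(exp(-2*I*pi/5))]
      = (1/5)[(8) + (3 + 2*exp(-2*I*pi/5) + 3*exp(2*I*pi/5)) + (3 + 2*exp(-4*I*pi/5) + 3*exp(4*I*pi/5)) + (3 + 3*exp(-4*I*pi/5) + 2*exp(4*I*pi/5)) + (3 + 3*exp(-2*I*pi/5) + 2*exp(2*I*pi/5))] = 15/5 = 3
  <chi_rho, chi_2> = (1/5)[1*(8)*conj(1) + 1*(2 + 3*exp(4*I*pi/5) + 3*exp(2*I*pi/5))*conj(exp(4*I*pi/5)) + 1*(2 + 3*exp(-2*I*pi/5) + 3*exp(4*I*pi/5))*conj(exp(-2*I*pi/5)) + 1*(2 + 3*exp(-4*I*pi/5) + 3*exp(2*I*pi/5))*conj(exp(2*I*pi/5)) + 1*(2 + 3*exp(-2*I*pi/5) + 3*exp(-4*I*pi/5))*conj(exp(-4*I*pi/5))]
      = (1/5)[(8) + (3 + 3*exp(-2*I*pi/5) + 2*exp(-4*I*pi/5)) + (3 + 3*exp(-4*I*pi/5) + 2*exp(2*I*pi/5)) + (3 + 2*exp(-2*I*pi/5) + 3*exp(4*I*pi/5)) + (3 + 2*exp(4*I*pi/5) + 3*exp(2*I*pi/5))] = 15/5 = 3
  <chi_rho, chi_3> = (1/5)[1*(8)*conj(1) + 1*(2 + 3*exp(4*I*pi/5) + 3*exp(2*I*pi/5))*conj(exp(-4*I*pi/5)) + 1*(2 + 3*exp(-2*I*pi/5) + 3*exp(4*I*pi/5))*conj(exp(2*I*pi/5)) + 1*(2 + 3*exp(-4*I*pi/5) + 3*exp(2*I*pi/5))*conj(exp(-2*I*pi/5)) + 1*(2 + 3*exp(-2*I*pi/5) + 3*exp(-4*I*pi/5))*conj(exp(4*I*pi/5))]
      = (1/5)[(8) + (3*exp(-2*I*pi/5) + 3*exp(-4*I*pi/5) + 2*exp(4*I*pi/5)) + (2*exp(-2*I*pi/5) + 3*exp(-4*I*pi/5) + 3*exp(2*I*pi/5)) + (3*exp(-2*I*pi/5) + 3*exp(4*I*pi/5) + 2*exp(2*I*pi/5)) + (2*exp(-4*I*pi/5) + 3*exp(4*I*pi/5) + 3*exp(2*I*pi/5))] = 0/5 = 0
  <chi_rho, chi_4> = (1/5)[1*(8)*conj(1) + 1*(2 + 3*exp(4*I*pi/5) + 3*exp(2*I*pi/5))*conj(exp(-2*I*pi/5)) + 1*(2 + 3*exp(-2*I*pi/5) + 3*exp(4*I*pi/5))*conj(exp(-4*I*pi/5)) + 1*(2 + 3*exp(-4*I*pi/5) + 3*exp(2*I*pi/5))*conj(exp(4*I*pi/5)) + 1*(2 + 3*exp(-2*I*pi/5) + 3*exp(-4*I*pi/5))*conj(exp(2*I*pi/5))]
      = (1/5)[(8) + (3*exp(-4*I*pi/5) + 3*exp(4*I*pi/5) + 2*exp(2*I*pi/5)) + (3*exp(-2*I*pi/5) + 2*exp(4*I*pi/5) + 3*exp(2*I*pi/5)) + (3*exp(-2*I*pi/5) + 2*exp(-4*I*pi/5) + 3*exp(2*I*pi/5)) + (2*exp(-2*I*pi/5) + 3*exp(-4*I*pi/5) + 3*exp(4*I*pi/5))] = 0/5 = 0
(Exp terms are combined using exp(i*s)*conj(exp(i*t)) = exp(i*(s-t)), and sums of them are collapsed using the identity that for every m > 1 the m distinct m-th roots of unity sum to 0, e.g. 1 + exp(2*I*pi/3) + exp(-2*I*pi/3) = 0.)
Dimension check: dim(rho) = sum (mult * dim) = 2*1 + 3*1 + 3*1 + 0*1 + 0*1 = 8 = chi_rho(e) = 8.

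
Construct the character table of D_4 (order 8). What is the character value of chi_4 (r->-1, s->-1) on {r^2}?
Conjugacy classes: {e} of size 1, {r^2} of size 1, {r^1, r^3} of size 2, {s, sr^2, ...} of size 2, {sr, sr^3, ...} of size 2.
Character table:
  irrep \ class              {e} (size 1)  {r^2} (size 1)  {r^1, r^3} (size 2)  {s, sr^2, ...} (size 2)  {sr, sr^3, ...} (size 2)
  chi_1 (triv)               1             1               1                    1                        1                       
  chi_2 (sign: r->1, s->-1)  1             1               1                    -1                       -1                      
  chi_3 (r->-1, s->1)        1             1               -1                   1                        -1                      
  chi_4 (r->-1, s->-1)       1             1               -1                   -1                       1                       
  chi_5 (2d, j=1)            2             -2              0                    0                        0                       

Spot check: chi_4 (r->-1, s->-1) on {r^2} = 1.

Explanation: D_4 has order 2*4 = 8 with 5 conjugacy classes, hence 5 irreducibles. Sum of squared dims 1 + 1 + 1 + 1 + 4 = 8 = |G|. Linear characters come from the abelianisation; the 2-dimensional irreps have character r^k -> 2*cos(2*pi*j*k/4), reflections -> 0.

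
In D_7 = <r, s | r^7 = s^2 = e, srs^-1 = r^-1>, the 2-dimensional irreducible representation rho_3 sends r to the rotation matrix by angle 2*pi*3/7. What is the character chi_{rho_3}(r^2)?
chi_{rho_3}(r^2) = 2*cos(2*pi*3*2/7) = 2*cos(2*pi/7)

Reasoning: rho_3(r^2) is rotation by angle 2*pi*3*2/7, whose trace is 2*cos(2*pi*3*2/7) = 2*cos(2*pi/7).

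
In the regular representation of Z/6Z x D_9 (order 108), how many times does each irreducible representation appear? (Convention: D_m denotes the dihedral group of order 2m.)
Each irreducible V_i of dimension d_i appears with multiplicity d_i, i.e. rho_reg = (direct sum over all irreducibles V_i) d_i V_i. The irreducible dimensions for Z/6Z x D_9 are 1, 1, 1, 1, 1, 1, 1, 1, 1, 1, 1, 1, 2, 2, 2, 2, 2, 2, 2, 2, 2, 2, 2, 2, 2, 2, 2, 2, 2, 2, 2, 2, 2, 2, 2, 2: 12 irreducibles of dimension 1, each with multiplicity 1; 24 irreducibles of dimension 2, each with multiplicity 2. Total dimension 12*1*1 + 24*2*2 = 108 = |G|.

Derivation: General theorem: in the regular representation of a finite group G, each irreducible appears with multiplicity equal to its dimension. Check: dim(rho_reg) = sum d_i^2 = 1 + 1 + 1 + 1 + 1 + 1 + 1 + 1 + 1 + 1 + 1 + 1 + 4 + 4 + 4 + 4 + 4 + 4 + 4 + 4 + 4 + 4 + 4 + 4 + 4 + 4 + 4 + 4 + 4 + 4 + 4 + 4 + 4 + 4 + 4 + 4 = 108 = |G|.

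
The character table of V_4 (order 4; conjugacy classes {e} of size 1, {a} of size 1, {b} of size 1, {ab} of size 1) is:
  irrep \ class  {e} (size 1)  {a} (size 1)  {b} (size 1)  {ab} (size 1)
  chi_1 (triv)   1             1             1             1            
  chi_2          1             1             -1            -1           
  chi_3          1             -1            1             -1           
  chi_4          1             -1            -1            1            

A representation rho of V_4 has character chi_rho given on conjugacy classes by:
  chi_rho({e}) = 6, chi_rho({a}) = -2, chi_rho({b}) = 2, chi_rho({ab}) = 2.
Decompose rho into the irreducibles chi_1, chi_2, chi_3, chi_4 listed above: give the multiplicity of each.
Multiplicities: chi_1: 2, chi_2: 0, chi_3: 2, chi_4: 2.

Reasoning: Use <chi_rho, chi> = (1/|G|) sum_C |C| * chi_rho(C) * conj(chi(C)) with |G| = 4 for each irreducible chi in the table:
  <chi_rho, chi_1> = (1/4)[1*(6)*conj(1) + 1*(-2)*conj(1) + 1*(2)*conj(1) + 1*(2)*conj(1)]
      = (1/4)[(6) + (-2) + (2) + (2)] = 8/4 = 2
  <chi_rho, chi_2> = (1/4)[1*(6)*conj(1) + 1*(-2)*conj(1) + 1*(2)*conj(-1) + 1*(2)*conj(-1)]
      = (1/4)[(6) + (-2) + (-2) + (-2)] = 0/4 = 0
  <chi_rho, chi_3> = (1/4)[1*(6)*conj(1) + 1*(-2)*conj(-1) + 1*(2)*conj(1) + 1*(2)*conj(-1)]
      = (1/4)[(6) + (2) + (2) + (-2)] = 8/4 = 2
  <chi_rho, chi_4> = (1/4)[1*(6)*conj(1) + 1*(-2)*conj(-1) + 1*(2)*conj(-1) + 1*(2)*conj(1)]
      = (1/4)[(6) + (2) + (-2) + (2)] = 8/4 = 2
Dimension check: dim(rho) = sum (mult * dim) = 2*1 + 0*1 + 2*1 + 2*1 = 6 = chi_rho(e) = 6.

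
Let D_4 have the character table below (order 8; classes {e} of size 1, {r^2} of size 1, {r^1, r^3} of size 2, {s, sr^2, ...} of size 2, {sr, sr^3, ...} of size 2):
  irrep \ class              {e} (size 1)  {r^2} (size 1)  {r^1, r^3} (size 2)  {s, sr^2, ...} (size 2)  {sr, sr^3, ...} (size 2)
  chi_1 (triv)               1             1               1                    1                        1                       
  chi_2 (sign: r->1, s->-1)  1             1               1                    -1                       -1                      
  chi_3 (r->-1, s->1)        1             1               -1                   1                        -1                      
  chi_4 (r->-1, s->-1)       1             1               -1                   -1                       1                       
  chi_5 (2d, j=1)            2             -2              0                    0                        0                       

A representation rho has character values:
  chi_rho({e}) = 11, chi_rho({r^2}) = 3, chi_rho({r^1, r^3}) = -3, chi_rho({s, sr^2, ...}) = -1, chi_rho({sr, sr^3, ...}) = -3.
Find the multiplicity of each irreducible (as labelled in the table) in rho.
Multiplicities: chi_1: 0, chi_2: 2, chi_3: 3, chi_4: 2, chi_5: 2.

Justification: Use <chi_rho, chi> = (1/|G|) sum_C |C| * chi_rho(C) * conj(chi(C)) with |G| = 8 for each irreducible chi in the table:
  <chi_rho, chi_1> = (1/8)[1*(11)*conj(1) + 1*(3)*conj(1) + 2*(-3)*conj(1) + 2*(-1)*conj(1) + 2*(-3)*conj(1)]
      = (1/8)[(11) + (3) + (-6) + (-2) + (-6)] = 0/8 = 0
  <chi_rho, chi_2> = (1/8)[1*(11)*conj(1) + 1*(3)*conj(1) + 2*(-3)*conj(1) + 2*(-1)*conj(-1) + 2*(-3)*conj(-1)]
      = (1/8)[(11) + (3) + (-6) + (2) + (6)] = 16/8 = 2
  <chi_rho, chi_3> = (1/8)[1*(11)*conj(1) + 1*(3)*conj(1) + 2*(-3)*conj(-1) + 2*(-1)*conj(1) + 2*(-3)*conj(-1)]
      = (1/8)[(11) + (3) + (6) + (-2) + (6)] = 24/8 = 3
  <chi_rho, chi_4> = (1/8)[1*(11)*conj(1) + 1*(3)*conj(1) + 2*(-3)*conj(-1) + 2*(-1)*conj(-1) + 2*(-3)*conj(1)]
      = (1/8)[(11) + (3) + (6) + (2) + (-6)] = 16/8 = 2
  <chi_rho, chi_5> = (1/8)[1*(11)*conj(2) + 1*(3)*conj(-2) + 2*(-3)*conj(0) + 2*(-1)*conj(0) + 2*(-3)*conj(0)]
      = (1/8)[(22) + (-6) + (0) + (0) + (0)] = 16/8 = 2
Dimension check: dim(rho) = sum (mult * dim) = 0*1 + 2*1 + 3*1 + 2*1 + 2*2 = 11 = chi_rho(e) = 11.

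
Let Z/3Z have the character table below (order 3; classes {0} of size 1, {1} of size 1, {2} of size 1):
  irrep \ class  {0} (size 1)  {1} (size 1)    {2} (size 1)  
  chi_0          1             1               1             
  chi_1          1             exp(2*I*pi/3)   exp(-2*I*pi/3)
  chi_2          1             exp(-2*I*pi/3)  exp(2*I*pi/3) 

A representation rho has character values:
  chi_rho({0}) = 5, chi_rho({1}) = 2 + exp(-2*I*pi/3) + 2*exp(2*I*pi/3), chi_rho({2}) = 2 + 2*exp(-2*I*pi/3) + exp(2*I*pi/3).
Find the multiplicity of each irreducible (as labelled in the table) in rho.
Multiplicities: chi_0: 2, chi_1: 2, chi_2: 1.

Explanation: Use <chi_rho, chi> = (1/|G|) sum_C |C| * chi_rho(C) * conj(chi(C)) with |G| = 3 for each irreducible chi in the table:
  <chi_rho, chi_0> = (1/3)[1*(5)*conj(1) + 1*(2 + exp(-2*I*pi/3) + 2*exp(2*I*pi/3))*conj(1) + 1*(2 + 2*exp(-2*I*pi/3) + exp(2*I*pi/3))*conj(1)]
      = (1/3)[(5) + (2 + exp(-2*I*pi/3) + 2*exp(2*I*pi/3)) + (2 + 2*exp(-2*I*pi/3) + exp(2*I*pi/3))] = 6/3 = 2
  <chi_rho, chi_1> = (1/3)[1*(5)*conj(1) + 1*(2 + exp(-2*I*pi/3) + 2*exp(2*I*pi/3))*conj(exp(2*I*pi/3)) + 1*(2 + 2*exp(-2*I*pi/3) + exp(2*I*pi/3))*conj(exp(-2*I*pi/3))]
      = (1/3)[(5) + (2 + 2*exp(-2*I*pi/3) + exp(2*I*pi/3)) + (2 + exp(-2*I*pi/3) + 2*exp(2*I*pi/3))] = 6/3 = 2
  <chi_rho, chi_2> = (1/3)[1*(5)*conj(1) + 1*(2 + exp(-2*I*pi/3) + 2*exp(2*I*pi/3))*conj(exp(-2*I*pi/3)) + 1*(2 + 2*exp(-2*I*pi/3) + exp(2*I*pi/3))*conj(exp(2*I*pi/3))]
      = (1/3)[(5) + (-1) + (-1)] = 3/3 = 1
(Exp terms are combined using exp(i*s)*conj(exp(i*t)) = exp(i*(s-t)), and sums of them are collapsed using the identity that for every m > 1 the m distinct m-th roots of unity sum to 0, e.g. 1 + exp(2*I*pi/3) + exp(-2*I*pi/3) = 0.)
Dimension check: dim(rho) = sum (mult * dim) = 2*1 + 2*1 + 1*1 = 5 = chi_rho(e) = 5.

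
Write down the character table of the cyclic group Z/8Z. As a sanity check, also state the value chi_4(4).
Character table of Z/8Z (irreps indexed chi_0,...,chi_7 with chi_k(m) = zeta_8^(k*m), zeta_8 = exp(2*pi*i/8)):
  irrep \ class  {0} (size 1)  {1} (size 1)    {2} (size 1)  {3} (size 1)    {4} (size 1)  {5} (size 1)    {6} (size 1)  {7} (size 1)  
  chi_0          1             1               1             1               1             1               1             1             
  chi_1          1             exp(I*pi/4)     I             exp(3*I*pi/4)   -1            exp(-3*I*pi/4)  -I            exp(-I*pi/4)  
  chi_2          1             I               -1            -I              1             I               -1            -I            
  chi_3          1             exp(3*I*pi/4)   -I            exp(I*pi/4)     -1            exp(-I*pi/4)    I             exp(-3*I*pi/4)
  chi_4          1             -1              1             -1              1             -1              1             -1            
  chi_5          1             exp(-3*I*pi/4)  I             exp(-I*pi/4)    -1            exp(I*pi/4)     -I            exp(3*I*pi/4) 
  chi_6          1             -I              -1            I               1             -I              -1            I             
  chi_7          1             exp(-I*pi/4)    -I            exp(-3*I*pi/4)  -1            exp(3*I*pi/4)   I             exp(I*pi/4)   

Spot check: chi_4(4) = zeta_8^(4*4) = zeta_8^16 = 1.

Explanation: Z/8Z is abelian, so all 8 irreducible complex representations are 1-dimensional. They are given by chi_k(m) = zeta_8^(k*m) for k = 0,...,7. Row orthogonality: sum_m chi_k(m) conj(chi_l(m)) = 8 * [k = l].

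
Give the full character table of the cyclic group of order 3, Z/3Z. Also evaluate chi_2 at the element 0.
Character table of Z/3Z (irreps indexed chi_0,...,chi_2 with chi_k(m) = zeta_3^(k*m), zeta_3 = exp(2*pi*i/3)):
  irrep \ class  {0} (size 1)  {1} (size 1)    {2} (size 1)  
  chi_0          1             1               1             
  chi_1          1             exp(2*I*pi/3)   exp(-2*I*pi/3)
  chi_2          1             exp(-2*I*pi/3)  exp(2*I*pi/3) 

Spot check: chi_2(0) = zeta_3^(2*0) = zeta_3^0 = 1.

Details: Z/3Z is abelian, so all 3 irreducible complex representations are 1-dimensional. They are given by chi_k(m) = zeta_3^(k*m) for k = 0,...,2. Row orthogonality: sum_m chi_k(m) conj(chi_l(m)) = 3 * [k = l].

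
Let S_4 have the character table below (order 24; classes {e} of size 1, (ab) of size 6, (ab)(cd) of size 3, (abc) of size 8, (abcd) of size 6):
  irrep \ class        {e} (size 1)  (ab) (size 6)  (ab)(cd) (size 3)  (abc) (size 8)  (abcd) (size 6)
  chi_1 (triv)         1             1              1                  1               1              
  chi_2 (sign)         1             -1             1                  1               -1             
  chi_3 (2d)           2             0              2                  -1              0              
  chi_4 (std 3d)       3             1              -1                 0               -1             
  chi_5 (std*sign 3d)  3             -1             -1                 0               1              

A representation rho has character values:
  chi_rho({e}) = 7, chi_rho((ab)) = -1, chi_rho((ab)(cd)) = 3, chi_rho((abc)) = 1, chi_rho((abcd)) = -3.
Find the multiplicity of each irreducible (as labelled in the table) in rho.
Multiplicities: chi_1: 0, chi_2: 2, chi_3: 1, chi_4: 1, chi_5: 0.

Justification: Use <chi_rho, chi> = (1/|G|) sum_C |C| * chi_rho(C) * conj(chi(C)) with |G| = 24 for each irreducible chi in the table:
  <chi_rho, chi_1> = (1/24)[1*(7)*conj(1) + 6*(-1)*conj(1) + 3*(3)*conj(1) + 8*(1)*conj(1) + 6*(-3)*conj(1)]
      = (1/24)[(7) + (-6) + (9) + (8) + (-18)] = 0/24 = 0
  <chi_rho, chi_2> = (1/24)[1*(7)*conj(1) + 6*(-1)*conj(-1) + 3*(3)*conj(1) + 8*(1)*conj(1) + 6*(-3)*conj(-1)]
      = (1/24)[(7) + (6) + (9) + (8) + (18)] = 48/24 = 2
  <chi_rho, chi_3> = (1/24)[1*(7)*conj(2) + 6*(-1)*conj(0) + 3*(3)*conj(2) + 8*(1)*conj(-1) + 6*(-3)*conj(0)]
      = (1/24)[(14) + (0) + (18) + (-8) + (0)] = 24/24 = 1
  <chi_rho, chi_4> = (1/24)[1*(7)*conj(3) + 6*(-1)*conj(1) + 3*(3)*conj(-1) + 8*(1)*conj(0) + 6*(-3)*conj(-1)]
      = (1/24)[(21) + (-6) + (-9) + (0) + (18)] = 24/24 = 1
  <chi_rho, chi_5> = (1/24)[1*(7)*conj(3) + 6*(-1)*conj(-1) + 3*(3)*conj(-1) + 8*(1)*conj(0) + 6*(-3)*conj(1)]
      = (1/24)[(21) + (6) + (-9) + (0) + (-18)] = 0/24 = 0
Dimension check: dim(rho) = sum (mult * dim) = 0*1 + 2*1 + 1*2 + 1*3 + 0*3 = 7 = chi_rho(e) = 7.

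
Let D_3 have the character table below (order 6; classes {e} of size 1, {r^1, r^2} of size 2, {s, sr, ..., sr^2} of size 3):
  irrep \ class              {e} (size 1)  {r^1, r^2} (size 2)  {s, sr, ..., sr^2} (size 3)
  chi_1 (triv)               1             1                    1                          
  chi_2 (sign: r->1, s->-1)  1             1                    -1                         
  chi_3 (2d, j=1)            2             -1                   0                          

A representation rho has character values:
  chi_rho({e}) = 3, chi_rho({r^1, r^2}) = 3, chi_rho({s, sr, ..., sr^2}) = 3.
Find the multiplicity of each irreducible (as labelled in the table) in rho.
Multiplicities: chi_1: 3, chi_2: 0, chi_3: 0.

Solution. Use <chi_rho, chi> = (1/|G|) sum_C |C| * chi_rho(C) * conj(chi(C)) with |G| = 6 for each irreducible chi in the table:
  <chi_rho, chi_1> = (1/6)[1*(3)*conj(1) + 2*(3)*conj(1) + 3*(3)*conj(1)]
      = (1/6)[(3) + (6) + (9)] = 18/6 = 3
  <chi_rho, chi_2> = (1/6)[1*(3)*conj(1) + 2*(3)*conj(1) + 3*(3)*conj(-1)]
      = (1/6)[(3) + (6) + (-9)] = 0/6 = 0
  <chi_rho, chi_3> = (1/6)[1*(3)*conj(2) + 2*(3)*conj(-1) + 3*(3)*conj(0)]
      = (1/6)[(6) + (-6) + (0)] = 0/6 = 0
Dimension check: dim(rho) = sum (mult * dim) = 3*1 + 0*1 + 0*2 = 3 = chi_rho(e) = 3.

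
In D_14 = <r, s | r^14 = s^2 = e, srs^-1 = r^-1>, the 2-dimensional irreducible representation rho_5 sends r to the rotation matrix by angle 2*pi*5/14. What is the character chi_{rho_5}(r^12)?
chi_{rho_5}(r^12) = 2*cos(2*pi*5*12/14) = -2*cos(3*pi/7)

Details: rho_5(r^12) is rotation by angle 2*pi*5*12/14, whose trace is 2*cos(2*pi*5*12/14) = -2*cos(3*pi/7).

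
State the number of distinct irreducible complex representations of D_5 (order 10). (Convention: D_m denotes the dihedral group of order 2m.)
4

Proof sketch: The number of irreducible complex representations of a finite group equals its number of conjugacy classes. D_5 has 4 conjugacy classes ((n+3)/2 for n odd), so D_5 (order 10) has exactly 4 irreducible complex representations.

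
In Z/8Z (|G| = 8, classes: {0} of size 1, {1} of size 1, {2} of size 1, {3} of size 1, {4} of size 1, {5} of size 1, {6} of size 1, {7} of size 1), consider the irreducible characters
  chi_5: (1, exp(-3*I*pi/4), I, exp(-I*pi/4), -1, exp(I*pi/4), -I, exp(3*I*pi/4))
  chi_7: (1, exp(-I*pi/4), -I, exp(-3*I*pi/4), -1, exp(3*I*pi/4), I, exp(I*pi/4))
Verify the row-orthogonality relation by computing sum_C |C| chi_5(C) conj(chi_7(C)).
Sum = 0; so <chi_5, chi_7> = 0 (distinct irreducibles are orthogonal).

Explanation: Compute term by term over conjugacy classes (|C| * chi_5(C) * conj(chi_7(C))):
  1*(1)*conj(1) + 1*(exp(-3*I*pi/4))*conj(exp(-I*pi/4)) + 1*(I)*conj(-I) + 1*(exp(-I*pi/4))*conj(exp(-3*I*pi/4)) + 1*(-1)*conj(-1) + 1*(exp(I*pi/4))*conj(exp(3*I*pi/4)) + 1*(-I)*conj(I) + 1*(exp(3*I*pi/4))*conj(exp(I*pi/4))
  = (1) + (-I) + (-1) + (I) + (1) + (-I) + (-1) + (I)
  = 0.
(Exp terms are combined using exp(i*s)*conj(exp(i*t)) = exp(i*(s-t)), and sums of them are collapsed using the identity that for every m > 1 the m distinct m-th roots of unity sum to 0, e.g. 1 + exp(2*I*pi/3) + exp(-2*I*pi/3) = 0.)
Dividing by |G| = 8 gives 0/8 = 0, matching the row-orthogonality relation <chi_5, chi_7> = [chi_5 = chi_7].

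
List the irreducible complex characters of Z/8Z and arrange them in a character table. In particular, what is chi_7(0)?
Character table of Z/8Z (irreps indexed chi_0,...,chi_7 with chi_k(m) = zeta_8^(k*m), zeta_8 = exp(2*pi*i/8)):
  irrep \ class  {0} (size 1)  {1} (size 1)    {2} (size 1)  {3} (size 1)    {4} (size 1)  {5} (size 1)    {6} (size 1)  {7} (size 1)  
  chi_0          1             1               1             1               1             1               1             1             
  chi_1          1             exp(I*pi/4)     I             exp(3*I*pi/4)   -1            exp(-3*I*pi/4)  -I            exp(-I*pi/4)  
  chi_2          1             I               -1            -I              1             I               -1            -I            
  chi_3          1             exp(3*I*pi/4)   -I            exp(I*pi/4)     -1            exp(-I*pi/4)    I             exp(-3*I*pi/4)
  chi_4          1             -1              1             -1              1             -1              1             -1            
  chi_5          1             exp(-3*I*pi/4)  I             exp(-I*pi/4)    -1            exp(I*pi/4)     -I            exp(3*I*pi/4) 
  chi_6          1             -I              -1            I               1             -I              -1            I             
  chi_7          1             exp(-I*pi/4)    -I            exp(-3*I*pi/4)  -1            exp(3*I*pi/4)   I             exp(I*pi/4)   

Spot check: chi_7(0) = zeta_8^(7*0) = zeta_8^0 = 1.

Justification: Z/8Z is abelian, so all 8 irreducible complex representations are 1-dimensional. They are given by chi_k(m) = zeta_8^(k*m) for k = 0,...,7. Row orthogonality: sum_m chi_k(m) conj(chi_l(m)) = 8 * [k = l].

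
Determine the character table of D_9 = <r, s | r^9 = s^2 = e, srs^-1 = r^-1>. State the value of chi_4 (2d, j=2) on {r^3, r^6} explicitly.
Conjugacy classes: {e} of size 1, {r^1, r^8} of size 2, {r^2, r^7} of size 2, {r^3, r^6} of size 2, {r^4, r^5} of size 2, {s, sr, ..., sr^8} of size 9.
Character table:
  irrep \ class              {e} (size 1)  {r^1, r^8} (size 2)  {r^2, r^7} (size 2)  {r^3, r^6} (size 2)  {r^4, r^5} (size 2)  {s, sr, ..., sr^8} (size 9)
  chi_1 (triv)               1             1                    1                    1                    1                    1                          
  chi_2 (sign: r->1, s->-1)  1             1                    1                    1                    1                    -1                         
  chi_3 (2d, j=1)            2             2*cos(2*pi/9)        2*cos(4*pi/9)        -1                   -2*cos(pi/9)         0                          
  chi_4 (2d, j=2)            2             2*cos(4*pi/9)        -2*cos(pi/9)         -1                   2*cos(2*pi/9)        0                          
  chi_5 (2d, j=3)            2             -1                   -1                   2                    -1                   0                          
  chi_6 (2d, j=4)            2             -2*cos(pi/9)         2*cos(2*pi/9)        -1                   2*cos(4*pi/9)        0                          

Spot check: chi_4 (2d, j=2) on {r^3, r^6} = -1.

Derivation: D_9 has order 2*9 = 18 with 6 conjugacy classes, hence 6 irreducibles. Sum of squared dims 1 + 1 + 4 + 4 + 4 + 4 = 18 = |G|. Linear characters come from the abelianisation; the 2-dimensional irreps have character r^k -> 2*cos(2*pi*j*k/9), reflections -> 0.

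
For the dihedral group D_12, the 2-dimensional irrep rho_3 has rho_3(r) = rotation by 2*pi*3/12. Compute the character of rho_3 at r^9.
chi_{rho_3}(r^9) = 2*cos(2*pi*3*9/12) = 0

Derivation: rho_3(r^9) is rotation by angle 2*pi*3*9/12, whose trace is 2*cos(2*pi*3*9/12) = 0.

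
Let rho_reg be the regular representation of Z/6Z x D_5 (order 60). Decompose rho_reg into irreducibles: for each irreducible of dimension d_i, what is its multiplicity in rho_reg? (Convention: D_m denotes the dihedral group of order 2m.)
Each irreducible V_i of dimension d_i appears with multiplicity d_i, i.e. rho_reg = (direct sum over all irreducibles V_i) d_i V_i. The irreducible dimensions for Z/6Z x D_5 are 1, 1, 1, 1, 1, 1, 1, 1, 1, 1, 1, 1, 2, 2, 2, 2, 2, 2, 2, 2, 2, 2, 2, 2: 12 irreducibles of dimension 1, each with multiplicity 1; 12 irreducibles of dimension 2, each with multiplicity 2. Total dimension 12*1*1 + 12*2*2 = 60 = |G|.

Solution. General theorem: in the regular representation of a finite group G, each irreducible appears with multiplicity equal to its dimension. Check: dim(rho_reg) = sum d_i^2 = 1 + 1 + 1 + 1 + 1 + 1 + 1 + 1 + 1 + 1 + 1 + 1 + 4 + 4 + 4 + 4 + 4 + 4 + 4 + 4 + 4 + 4 + 4 + 4 = 60 = |G|.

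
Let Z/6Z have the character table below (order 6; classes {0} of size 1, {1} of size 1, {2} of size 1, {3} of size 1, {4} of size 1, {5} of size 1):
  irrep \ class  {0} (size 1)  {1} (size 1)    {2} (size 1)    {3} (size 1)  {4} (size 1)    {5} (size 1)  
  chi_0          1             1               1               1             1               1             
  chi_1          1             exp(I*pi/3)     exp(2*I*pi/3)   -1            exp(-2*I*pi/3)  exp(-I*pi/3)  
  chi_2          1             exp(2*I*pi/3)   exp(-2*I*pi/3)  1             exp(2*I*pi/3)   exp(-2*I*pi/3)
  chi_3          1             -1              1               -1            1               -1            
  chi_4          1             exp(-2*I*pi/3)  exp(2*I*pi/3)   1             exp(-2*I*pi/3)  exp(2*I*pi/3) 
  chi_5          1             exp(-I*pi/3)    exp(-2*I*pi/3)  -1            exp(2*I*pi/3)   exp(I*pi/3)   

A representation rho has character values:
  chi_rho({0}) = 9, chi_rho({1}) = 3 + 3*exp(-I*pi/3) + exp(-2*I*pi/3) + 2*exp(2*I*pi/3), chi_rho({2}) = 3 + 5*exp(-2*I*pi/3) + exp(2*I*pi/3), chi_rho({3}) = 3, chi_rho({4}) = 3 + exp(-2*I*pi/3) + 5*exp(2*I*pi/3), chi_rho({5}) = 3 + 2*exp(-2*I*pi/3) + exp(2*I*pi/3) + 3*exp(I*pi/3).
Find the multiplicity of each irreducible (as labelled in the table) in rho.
Multiplicities: chi_0: 3, chi_1: 0, chi_2: 2, chi_3: 0, chi_4: 1, chi_5: 3.

Solution. Use <chi_rho, chi> = (1/|G|) sum_C |C| * chi_rho(C) * conj(chi(C)) with |G| = 6 for each irreducible chi in the table:
  <chi_rho, chi_0> = (1/6)[1*(9)*conj(1) + 1*(3 + 3*exp(-I*pi/3) + exp(-2*I*pi/3) + 2*exp(2*I*pi/3))*conj(1) + 1*(3 + 5*exp(-2*I*pi/3) + exp(2*I*pi/3))*conj(1) + 1*(3)*conj(1) + 1*(3 + exp(-2*I*pi/3) + 5*exp(2*I*pi/3))*conj(1) + 1*(3 + 2*exp(-2*I*pi/3) + exp(2*I*pi/3) + 3*exp(I*pi/3))*conj(1)]
      = (1/6)[(9) + (3 + 3*exp(-I*pi/3) + exp(-2*I*pi/3) + 2*exp(2*I*pi/3)) + (3 + 5*exp(-2*I*pi/3) + exp(2*I*pi/3)) + (3) + (3 + exp(-2*I*pi/3) + 5*exp(2*I*pi/3)) + (3 + 2*exp(-2*I*pi/3) + exp(2*I*pi/3) + 3*exp(I*pi/3))] = 18/6 = 3
  <chi_rho, chi_1> = (1/6)[1*(9)*conj(1) + 1*(3 + 3*exp(-I*pi/3) + exp(-2*I*pi/3) + 2*exp(2*I*pi/3))*conj(exp(I*pi/3)) + 1*(3 + 5*exp(-2*I*pi/3) + exp(2*I*pi/3))*conj(exp(2*I*pi/3)) + 1*(3)*conj(-1) + 1*(3 + exp(-2*I*pi/3) + 5*exp(2*I*pi/3))*conj(exp(-2*I*pi/3)) + 1*(3 + 2*exp(-2*I*pi/3) + exp(2*I*pi/3) + 3*exp(I*pi/3))*conj(exp(-I*pi/3))]
      = (1/6)[(9) + (-1 + 3*exp(-2*I*pi/3) + 3*exp(-I*pi/3) + 2*exp(I*pi/3)) + (1 + 3*exp(-2*I*pi/3) + 5*exp(2*I*pi/3)) + (-3) + (1 + 5*exp(-2*I*pi/3) + 3*exp(2*I*pi/3)) + (-1 + 2*exp(-I*pi/3) + 3*exp(2*I*pi/3) + 3*exp(I*pi/3))] = 0/6 = 0
  <chi_rho, chi_2> = (1/6)[1*(9)*conj(1) + 1*(3 + 3*exp(-I*pi/3) + exp(-2*I*pi/3) + 2*exp(2*I*pi/3))*conj(exp(2*I*pi/3)) + 1*(3 + 5*exp(-2*I*pi/3) + exp(2*I*pi/3))*conj(exp(-2*I*pi/3)) + 1*(3)*conj(1) + 1*(3 + exp(-2*I*pi/3) + 5*exp(2*I*pi/3))*conj(exp(2*I*pi/3)) + 1*(3 + 2*exp(-2*I*pi/3) + exp(2*I*pi/3) + 3*exp(I*pi/3))*conj(exp(-2*I*pi/3))]
      = (1/6)[(9) + (-1 + 3*exp(-2*I*pi/3) + exp(2*I*pi/3)) + (5 + exp(-2*I*pi/3) + 3*exp(2*I*pi/3)) + (3) + (5 + 3*exp(-2*I*pi/3) + exp(2*I*pi/3)) + (-1 + exp(-2*I*pi/3) + 3*exp(2*I*pi/3))] = 12/6 = 2
  <chi_rho, chi_3> = (1/6)[1*(9)*conj(1) + 1*(3 + 3*exp(-I*pi/3) + exp(-2*I*pi/3) + 2*exp(2*I*pi/3))*conj(-1) + 1*(3 + 5*exp(-2*I*pi/3) + exp(2*I*pi/3))*conj(1) + 1*(3)*conj(-1) + 1*(3 + exp(-2*I*pi/3) + 5*exp(2*I*pi/3))*conj(1) + 1*(3 + 2*exp(-2*I*pi/3) + exp(2*I*pi/3) + 3*exp(I*pi/3))*conj(-1)]
      = (1/6)[(9) + (-3 - 2*exp(2*I*pi/3) - exp(-2*I*pi/3) - 3*exp(-I*pi/3)) + (3 + 5*exp(-2*I*pi/3) + exp(2*I*pi/3)) + (-3) + (3 + exp(-2*I*pi/3) + 5*exp(2*I*pi/3)) + (-3 - 3*exp(I*pi/3) - exp(2*I*pi/3) - 2*exp(-2*I*pi/3))] = 0/6 = 0
  <chi_rho, chi_4> = (1/6)[1*(9)*conj(1) + 1*(3 + 3*exp(-I*pi/3) + exp(-2*I*pi/3) + 2*exp(2*I*pi/3))*conj(exp(-2*I*pi/3)) + 1*(3 + 5*exp(-2*I*pi/3) + exp(2*I*pi/3))*conj(exp(2*I*pi/3)) + 1*(3)*conj(1) + 1*(3 + exp(-2*I*pi/3) + 5*exp(2*I*pi/3))*conj(exp(-2*I*pi/3)) + 1*(3 + 2*exp(-2*I*pi/3) + exp(2*I*pi/3) + 3*exp(I*pi/3))*conj(exp(2*I*pi/3))]
      = (1/6)[(9) + (1 + 2*exp(-2*I*pi/3) + 3*exp(2*I*pi/3) + 3*exp(I*pi/3)) + (1 + 3*exp(-2*I*pi/3) + 5*exp(2*I*pi/3)) + (3) + (1 + 5*exp(-2*I*pi/3) + 3*exp(2*I*pi/3)) + (1 + 3*exp(-2*I*pi/3) + 3*exp(-I*pi/3) + 2*exp(2*I*pi/3))] = 6/6 = 1
  <chi_rho, chi_5> = (1/6)[1*(9)*conj(1) + 1*(3 + 3*exp(-I*pi/3) + exp(-2*I*pi/3) + 2*exp(2*I*pi/3))*conj(exp(-I*pi/3)) + 1*(3 + 5*exp(-2*I*pi/3) + exp(2*I*pi/3))*conj(exp(-2*I*pi/3)) + 1*(3)*conj(-1) + 1*(3 + exp(-2*I*pi/3) + 5*exp(2*I*pi/3))*conj(exp(2*I*pi/3)) + 1*(3 + 2*exp(-2*I*pi/3) + exp(2*I*pi/3) + 3*exp(I*pi/3))*conj(exp(I*pi/3))]
      = (1/6)[(9) + (1 + exp(-I*pi/3) + 3*exp(I*pi/3)) + (5 + exp(-2*I*pi/3) + 3*exp(2*I*pi/3)) + (-3) + (5 + 3*exp(-2*I*pi/3) + exp(2*I*pi/3)) + (1 + 3*exp(-I*pi/3) + exp(I*pi/3))] = 18/6 = 3
(Exp terms are combined using exp(i*s)*conj(exp(i*t)) = exp(i*(s-t)), and sums of them are collapsed using the identity that for every m > 1 the m distinct m-th roots of unity sum to 0, e.g. 1 + exp(2*I*pi/3) + exp(-2*I*pi/3) = 0.)
Dimension check: dim(rho) = sum (mult * dim) = 3*1 + 0*1 + 2*1 + 0*1 + 1*1 + 3*1 = 9 = chi_rho(e) = 9.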